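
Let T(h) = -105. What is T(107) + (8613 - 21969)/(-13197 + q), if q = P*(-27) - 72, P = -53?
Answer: -204939/1973 ≈ -103.87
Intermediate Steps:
q = 1359 (q = -53*(-27) - 72 = 1431 - 72 = 1359)
T(107) + (8613 - 21969)/(-13197 + q) = -105 + (8613 - 21969)/(-13197 + 1359) = -105 - 13356/(-11838) = -105 - 13356*(-1/11838) = -105 + 2226/1973 = -204939/1973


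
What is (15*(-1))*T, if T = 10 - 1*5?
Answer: -75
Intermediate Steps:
T = 5 (T = 10 - 5 = 5)
(15*(-1))*T = (15*(-1))*5 = -15*5 = -75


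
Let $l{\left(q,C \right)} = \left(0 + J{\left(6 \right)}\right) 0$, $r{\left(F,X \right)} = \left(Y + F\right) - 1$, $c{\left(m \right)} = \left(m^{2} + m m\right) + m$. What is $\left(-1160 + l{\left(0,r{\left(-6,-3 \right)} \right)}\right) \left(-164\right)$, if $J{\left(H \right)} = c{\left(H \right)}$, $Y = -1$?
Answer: $190240$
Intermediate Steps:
$c{\left(m \right)} = m + 2 m^{2}$ ($c{\left(m \right)} = \left(m^{2} + m^{2}\right) + m = 2 m^{2} + m = m + 2 m^{2}$)
$r{\left(F,X \right)} = -2 + F$ ($r{\left(F,X \right)} = \left(-1 + F\right) - 1 = -2 + F$)
$J{\left(H \right)} = H \left(1 + 2 H\right)$
$l{\left(q,C \right)} = 0$ ($l{\left(q,C \right)} = \left(0 + 6 \left(1 + 2 \cdot 6\right)\right) 0 = \left(0 + 6 \left(1 + 12\right)\right) 0 = \left(0 + 6 \cdot 13\right) 0 = \left(0 + 78\right) 0 = 78 \cdot 0 = 0$)
$\left(-1160 + l{\left(0,r{\left(-6,-3 \right)} \right)}\right) \left(-164\right) = \left(-1160 + 0\right) \left(-164\right) = \left(-1160\right) \left(-164\right) = 190240$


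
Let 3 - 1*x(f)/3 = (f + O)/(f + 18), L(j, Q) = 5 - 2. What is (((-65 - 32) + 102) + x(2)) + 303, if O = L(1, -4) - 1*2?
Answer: 6331/20 ≈ 316.55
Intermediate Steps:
L(j, Q) = 3
O = 1 (O = 3 - 1*2 = 3 - 2 = 1)
x(f) = 9 - 3*(1 + f)/(18 + f) (x(f) = 9 - 3*(f + 1)/(f + 18) = 9 - 3*(1 + f)/(18 + f))
(((-65 - 32) + 102) + x(2)) + 303 = (((-65 - 32) + 102) + 3*(53 + 2*2)/(18 + 2)) + 303 = ((-97 + 102) + 3*(53 + 4)/20) + 303 = (5 + 3*(1/20)*57) + 303 = (5 + 171/20) + 303 = 271/20 + 303 = 6331/20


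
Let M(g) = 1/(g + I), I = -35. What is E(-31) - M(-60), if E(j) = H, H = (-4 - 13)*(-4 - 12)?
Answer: 25841/95 ≈ 272.01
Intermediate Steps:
H = 272 (H = -17*(-16) = 272)
E(j) = 272
M(g) = 1/(-35 + g) (M(g) = 1/(g - 35) = 1/(-35 + g))
E(-31) - M(-60) = 272 - 1/(-35 - 60) = 272 - 1/(-95) = 272 - 1*(-1/95) = 272 + 1/95 = 25841/95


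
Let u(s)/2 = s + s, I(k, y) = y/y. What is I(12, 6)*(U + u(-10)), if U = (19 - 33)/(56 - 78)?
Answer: -433/11 ≈ -39.364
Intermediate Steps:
I(k, y) = 1
u(s) = 4*s (u(s) = 2*(s + s) = 2*(2*s) = 4*s)
U = 7/11 (U = -14/(-22) = -14*(-1/22) = 7/11 ≈ 0.63636)
I(12, 6)*(U + u(-10)) = 1*(7/11 + 4*(-10)) = 1*(7/11 - 40) = 1*(-433/11) = -433/11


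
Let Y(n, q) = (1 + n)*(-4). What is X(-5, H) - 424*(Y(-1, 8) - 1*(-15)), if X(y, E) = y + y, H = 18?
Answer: -6370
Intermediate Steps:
Y(n, q) = -4 - 4*n
X(y, E) = 2*y
X(-5, H) - 424*(Y(-1, 8) - 1*(-15)) = 2*(-5) - 424*((-4 - 4*(-1)) - 1*(-15)) = -10 - 424*((-4 + 4) + 15) = -10 - 424*(0 + 15) = -10 - 424*15 = -10 - 6360 = -6370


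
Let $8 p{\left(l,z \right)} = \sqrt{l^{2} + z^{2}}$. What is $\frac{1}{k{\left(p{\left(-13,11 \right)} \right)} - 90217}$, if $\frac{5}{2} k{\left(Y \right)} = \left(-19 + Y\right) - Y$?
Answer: $- \frac{5}{451123} \approx -1.1083 \cdot 10^{-5}$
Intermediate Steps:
$p{\left(l,z \right)} = \frac{\sqrt{l^{2} + z^{2}}}{8}$
$k{\left(Y \right)} = - \frac{38}{5}$ ($k{\left(Y \right)} = \frac{2 \left(\left(-19 + Y\right) - Y\right)}{5} = \frac{2}{5} \left(-19\right) = - \frac{38}{5}$)
$\frac{1}{k{\left(p{\left(-13,11 \right)} \right)} - 90217} = \frac{1}{- \frac{38}{5} - 90217} = \frac{1}{- \frac{451123}{5}} = - \frac{5}{451123}$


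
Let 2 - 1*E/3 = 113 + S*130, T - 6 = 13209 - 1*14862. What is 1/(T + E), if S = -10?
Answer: 1/1920 ≈ 0.00052083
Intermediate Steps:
T = -1647 (T = 6 + (13209 - 1*14862) = 6 + (13209 - 14862) = 6 - 1653 = -1647)
E = 3567 (E = 6 - 3*(113 - 10*130) = 6 - 3*(113 - 1300) = 6 - 3*(-1187) = 6 + 3561 = 3567)
1/(T + E) = 1/(-1647 + 3567) = 1/1920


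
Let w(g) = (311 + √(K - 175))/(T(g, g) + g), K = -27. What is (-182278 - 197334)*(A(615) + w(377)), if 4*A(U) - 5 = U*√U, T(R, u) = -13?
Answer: -72695698/91 - 58365345*√615 - 94903*I*√202/91 ≈ -1.4482e+9 - 14822.0*I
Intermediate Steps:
A(U) = 5/4 + U^(3/2)/4 (A(U) = 5/4 + (U*√U)/4 = 5/4 + U^(3/2)/4)
w(g) = (311 + I*√202)/(-13 + g) (w(g) = (311 + √(-27 - 175))/(-13 + g) = (311 + √(-202))/(-13 + g) = (311 + I*√202)/(-13 + g))
(-182278 - 197334)*(A(615) + w(377)) = (-182278 - 197334)*((5/4 + 615^(3/2)/4) + (311 + I*√202)/(-13 + 377)) = -379612*((5/4 + (615*√615)/4) + (311 + I*√202)/364) = -379612*((5/4 + 615*√615/4) + (311 + I*√202)/364) = -379612*((5/4 + 615*√615/4) + (311/364 + I*√202/364)) = -379612*(383/182 + 615*√615/4 + I*√202/364) = -72695698/91 - 58365345*√615 - 94903*I*√202/91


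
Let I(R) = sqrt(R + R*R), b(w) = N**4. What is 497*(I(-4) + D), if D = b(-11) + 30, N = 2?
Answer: 22862 + 994*sqrt(3) ≈ 24584.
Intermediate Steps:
b(w) = 16 (b(w) = 2**4 = 16)
I(R) = sqrt(R + R**2)
D = 46 (D = 16 + 30 = 46)
497*(I(-4) + D) = 497*(sqrt(-4*(1 - 4)) + 46) = 497*(sqrt(-4*(-3)) + 46) = 497*(sqrt(12) + 46) = 497*(2*sqrt(3) + 46) = 497*(46 + 2*sqrt(3)) = 22862 + 994*sqrt(3)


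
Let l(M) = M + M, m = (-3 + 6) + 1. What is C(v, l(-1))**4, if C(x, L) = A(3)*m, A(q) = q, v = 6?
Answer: 20736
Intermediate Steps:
m = 4 (m = 3 + 1 = 4)
l(M) = 2*M
C(x, L) = 12 (C(x, L) = 3*4 = 12)
C(v, l(-1))**4 = 12**4 = 20736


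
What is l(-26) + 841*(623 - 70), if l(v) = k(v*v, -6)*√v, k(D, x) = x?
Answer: 465073 - 6*I*√26 ≈ 4.6507e+5 - 30.594*I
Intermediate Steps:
l(v) = -6*√v
l(-26) + 841*(623 - 70) = -6*I*√26 + 841*(623 - 70) = -6*I*√26 + 841*553 = -6*I*√26 + 465073 = 465073 - 6*I*√26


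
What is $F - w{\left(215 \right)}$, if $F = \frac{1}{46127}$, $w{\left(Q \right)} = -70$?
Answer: $\frac{3228891}{46127} \approx 70.0$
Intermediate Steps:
$F = \frac{1}{46127} \approx 2.1679 \cdot 10^{-5}$
$F - w{\left(215 \right)} = \frac{1}{46127} - -70 = \frac{1}{46127} + 70 = \frac{3228891}{46127}$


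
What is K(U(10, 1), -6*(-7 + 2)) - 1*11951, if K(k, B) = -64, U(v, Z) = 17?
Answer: -12015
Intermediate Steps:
K(U(10, 1), -6*(-7 + 2)) - 1*11951 = -64 - 1*11951 = -64 - 11951 = -12015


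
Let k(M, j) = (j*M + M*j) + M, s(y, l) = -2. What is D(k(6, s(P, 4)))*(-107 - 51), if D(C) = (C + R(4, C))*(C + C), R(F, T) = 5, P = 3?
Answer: -73944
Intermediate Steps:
k(M, j) = M + 2*M*j (k(M, j) = (M*j + M*j) + M = 2*M*j + M = M + 2*M*j)
D(C) = 2*C*(5 + C) (D(C) = (C + 5)*(C + C) = (5 + C)*(2*C) = 2*C*(5 + C))
D(k(6, s(P, 4)))*(-107 - 51) = (2*(6*(1 + 2*(-2)))*(5 + 6*(1 + 2*(-2))))*(-107 - 51) = (2*(6*(1 - 4))*(5 + 6*(1 - 4)))*(-158) = (2*(6*(-3))*(5 + 6*(-3)))*(-158) = (2*(-18)*(5 - 18))*(-158) = (2*(-18)*(-13))*(-158) = 468*(-158) = -73944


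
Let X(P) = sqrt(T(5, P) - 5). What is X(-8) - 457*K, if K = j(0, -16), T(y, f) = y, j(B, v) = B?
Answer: 0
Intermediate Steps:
K = 0
X(P) = 0 (X(P) = sqrt(5 - 5) = sqrt(0) = 0)
X(-8) - 457*K = 0 - 457*0 = 0 + 0 = 0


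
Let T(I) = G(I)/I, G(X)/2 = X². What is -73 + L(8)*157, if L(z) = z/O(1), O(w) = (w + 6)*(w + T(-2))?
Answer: -2789/21 ≈ -132.81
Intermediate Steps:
G(X) = 2*X²
T(I) = 2*I (T(I) = (2*I²)/I = 2*I)
O(w) = (-4 + w)*(6 + w) (O(w) = (w + 6)*(w + 2*(-2)) = (6 + w)*(w - 4) = (6 + w)*(-4 + w) = (-4 + w)*(6 + w))
L(z) = -z/21 (L(z) = z/(-24 + 1² + 2*1) = z/(-24 + 1 + 2) = z/(-21) = z*(-1/21) = -z/21)
-73 + L(8)*157 = -73 - 1/21*8*157 = -73 - 8/21*157 = -73 - 1256/21 = -2789/21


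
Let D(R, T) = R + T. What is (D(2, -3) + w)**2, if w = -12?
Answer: 169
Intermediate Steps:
(D(2, -3) + w)**2 = ((2 - 3) - 12)**2 = (-1 - 12)**2 = (-13)**2 = 169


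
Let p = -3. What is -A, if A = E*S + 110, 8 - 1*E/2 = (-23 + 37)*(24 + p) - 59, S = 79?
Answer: 35756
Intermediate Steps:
E = -454 (E = 16 - 2*((-23 + 37)*(24 - 3) - 59) = 16 - 2*(14*21 - 59) = 16 - 2*(294 - 59) = 16 - 2*235 = 16 - 470 = -454)
A = -35756 (A = -454*79 + 110 = -35866 + 110 = -35756)
-A = -1*(-35756) = 35756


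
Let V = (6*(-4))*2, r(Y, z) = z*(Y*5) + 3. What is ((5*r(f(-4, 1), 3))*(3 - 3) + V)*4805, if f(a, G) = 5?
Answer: -230640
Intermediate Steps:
r(Y, z) = 3 + 5*Y*z (r(Y, z) = z*(5*Y) + 3 = 5*Y*z + 3 = 3 + 5*Y*z)
V = -48 (V = -24*2 = -48)
((5*r(f(-4, 1), 3))*(3 - 3) + V)*4805 = ((5*(3 + 5*5*3))*(3 - 3) - 48)*4805 = ((5*(3 + 75))*0 - 48)*4805 = ((5*78)*0 - 48)*4805 = (390*0 - 48)*4805 = (0 - 48)*4805 = -48*4805 = -230640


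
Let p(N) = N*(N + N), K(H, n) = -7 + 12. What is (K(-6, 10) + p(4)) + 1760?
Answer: 1797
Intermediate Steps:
K(H, n) = 5
p(N) = 2*N² (p(N) = N*(2*N) = 2*N²)
(K(-6, 10) + p(4)) + 1760 = (5 + 2*4²) + 1760 = (5 + 2*16) + 1760 = (5 + 32) + 1760 = 37 + 1760 = 1797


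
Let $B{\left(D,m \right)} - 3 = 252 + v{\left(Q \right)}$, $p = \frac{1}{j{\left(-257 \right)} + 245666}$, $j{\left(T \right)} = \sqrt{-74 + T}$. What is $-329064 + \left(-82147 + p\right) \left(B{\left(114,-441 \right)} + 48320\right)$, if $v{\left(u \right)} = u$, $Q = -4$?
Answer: $\frac{- 3990291001 \sqrt{331} + 980278829003095 i}{\sqrt{331} - 245666 i} \approx -3.9903 \cdot 10^{9}$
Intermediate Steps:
$p = \frac{1}{245666 + i \sqrt{331}}$ ($p = \frac{1}{\sqrt{-74 - 257} + 245666} = \frac{1}{\sqrt{-331} + 245666} = \frac{1}{i \sqrt{331} + 245666} = \frac{1}{245666 + i \sqrt{331}} \approx 4.0706 \cdot 10^{-6} - 3.0 \cdot 10^{-10} i$)
$B{\left(D,m \right)} = 251$ ($B{\left(D,m \right)} = 3 + \left(252 - 4\right) = 3 + 248 = 251$)
$-329064 + \left(-82147 + p\right) \left(B{\left(114,-441 \right)} + 48320\right) = -329064 + \left(-82147 + \left(\frac{245666}{60351783887} - \frac{i \sqrt{331}}{60351783887}\right)\right) \left(251 + 48320\right) = -329064 + \left(- \frac{4957717990719723}{60351783887} - \frac{i \sqrt{331}}{60351783887}\right) 48571 = -329064 - \left(\frac{240801320527247665833}{60351783887} + \frac{48571 i \sqrt{331}}{60351783887}\right) = - \frac{240821180126660657601}{60351783887} - \frac{48571 i \sqrt{331}}{60351783887}$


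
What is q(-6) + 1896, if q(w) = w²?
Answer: 1932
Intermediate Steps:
q(-6) + 1896 = (-6)² + 1896 = 36 + 1896 = 1932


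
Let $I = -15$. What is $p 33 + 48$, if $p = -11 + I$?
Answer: $-810$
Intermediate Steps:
$p = -26$ ($p = -11 - 15 = -26$)
$p 33 + 48 = \left(-26\right) 33 + 48 = -858 + 48 = -810$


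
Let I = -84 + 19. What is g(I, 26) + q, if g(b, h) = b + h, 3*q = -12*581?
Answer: -2363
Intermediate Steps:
I = -65
q = -2324 (q = (-12*581)/3 = (⅓)*(-6972) = -2324)
g(I, 26) + q = (-65 + 26) - 2324 = -39 - 2324 = -2363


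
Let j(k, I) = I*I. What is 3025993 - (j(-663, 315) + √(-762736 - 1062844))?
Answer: 2926768 - 2*I*√456395 ≈ 2.9268e+6 - 1351.1*I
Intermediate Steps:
j(k, I) = I²
3025993 - (j(-663, 315) + √(-762736 - 1062844)) = 3025993 - (315² + √(-762736 - 1062844)) = 3025993 - (99225 + √(-1825580)) = 3025993 - (99225 + 2*I*√456395) = 3025993 + (-99225 - 2*I*√456395) = 2926768 - 2*I*√456395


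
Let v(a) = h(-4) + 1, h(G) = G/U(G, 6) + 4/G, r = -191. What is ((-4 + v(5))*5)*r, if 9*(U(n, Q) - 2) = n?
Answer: 43930/7 ≈ 6275.7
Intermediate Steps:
U(n, Q) = 2 + n/9
h(G) = 4/G + G/(2 + G/9) (h(G) = G/(2 + G/9) + 4/G = 4/G + G/(2 + G/9))
v(a) = -18/7 (v(a) = (72 + 4*(-4) + 9*(-4)²)/((-4)*(18 - 4)) + 1 = -¼*(72 - 16 + 9*16)/14 + 1 = -¼*1/14*(72 - 16 + 144) + 1 = -¼*1/14*200 + 1 = -25/7 + 1 = -18/7)
((-4 + v(5))*5)*r = ((-4 - 18/7)*5)*(-191) = -46/7*5*(-191) = -230/7*(-191) = 43930/7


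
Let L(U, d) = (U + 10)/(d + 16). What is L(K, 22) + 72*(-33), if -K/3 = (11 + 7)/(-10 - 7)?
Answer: -767336/323 ≈ -2375.7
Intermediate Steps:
K = 54/17 (K = -3*(11 + 7)/(-10 - 7) = -54/(-17) = -54*(-1)/17 = -3*(-18/17) = 54/17 ≈ 3.1765)
L(U, d) = (10 + U)/(16 + d)
L(K, 22) + 72*(-33) = (10 + 54/17)/(16 + 22) + 72*(-33) = (224/17)/38 - 2376 = (1/38)*(224/17) - 2376 = 112/323 - 2376 = -767336/323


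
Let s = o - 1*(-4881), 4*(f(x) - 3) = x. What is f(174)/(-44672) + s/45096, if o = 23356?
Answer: 314826575/503632128 ≈ 0.62511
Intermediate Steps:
f(x) = 3 + x/4
s = 28237 (s = 23356 - 1*(-4881) = 23356 + 4881 = 28237)
f(174)/(-44672) + s/45096 = (3 + (¼)*174)/(-44672) + 28237/45096 = (3 + 87/2)*(-1/44672) + 28237*(1/45096) = (93/2)*(-1/44672) + 28237/45096 = -93/89344 + 28237/45096 = 314826575/503632128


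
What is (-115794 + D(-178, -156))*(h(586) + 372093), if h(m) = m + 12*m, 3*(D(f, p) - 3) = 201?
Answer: -43941675764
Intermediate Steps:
D(f, p) = 70 (D(f, p) = 3 + (⅓)*201 = 3 + 67 = 70)
h(m) = 13*m
(-115794 + D(-178, -156))*(h(586) + 372093) = (-115794 + 70)*(13*586 + 372093) = -115724*(7618 + 372093) = -115724*379711 = -43941675764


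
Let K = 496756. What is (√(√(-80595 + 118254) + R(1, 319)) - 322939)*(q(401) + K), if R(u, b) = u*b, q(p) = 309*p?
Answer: -200436934435 + 620665*√(319 + √37659) ≈ -2.0042e+11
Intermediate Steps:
R(u, b) = b*u
(√(√(-80595 + 118254) + R(1, 319)) - 322939)*(q(401) + K) = (√(√(-80595 + 118254) + 319*1) - 322939)*(309*401 + 496756) = (√(√37659 + 319) - 322939)*(123909 + 496756) = (√(319 + √37659) - 322939)*620665 = (-322939 + √(319 + √37659))*620665 = -200436934435 + 620665*√(319 + √37659)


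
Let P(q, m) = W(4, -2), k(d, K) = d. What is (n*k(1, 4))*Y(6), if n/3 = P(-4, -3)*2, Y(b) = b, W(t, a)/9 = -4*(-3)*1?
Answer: 3888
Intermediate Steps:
W(t, a) = 108 (W(t, a) = 9*(-4*(-3)*1) = 9*(12*1) = 9*12 = 108)
P(q, m) = 108
n = 648 (n = 3*(108*2) = 3*216 = 648)
(n*k(1, 4))*Y(6) = (648*1)*6 = 648*6 = 3888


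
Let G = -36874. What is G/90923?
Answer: -36874/90923 ≈ -0.40555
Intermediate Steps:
G/90923 = -36874/90923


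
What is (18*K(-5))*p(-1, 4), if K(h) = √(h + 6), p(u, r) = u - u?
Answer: 0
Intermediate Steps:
p(u, r) = 0
K(h) = √(6 + h)
(18*K(-5))*p(-1, 4) = (18*√(6 - 5))*0 = (18*√1)*0 = (18*1)*0 = 18*0 = 0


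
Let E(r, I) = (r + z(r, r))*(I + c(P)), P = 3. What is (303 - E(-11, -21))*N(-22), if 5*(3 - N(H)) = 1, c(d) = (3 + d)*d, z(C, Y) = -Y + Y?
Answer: 756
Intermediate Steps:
z(C, Y) = 0
c(d) = d*(3 + d)
E(r, I) = r*(18 + I) (E(r, I) = (r + 0)*(I + 3*(3 + 3)) = r*(I + 3*6) = r*(I + 18) = r*(18 + I))
N(H) = 14/5 (N(H) = 3 - ⅕*1 = 3 - ⅕ = 14/5)
(303 - E(-11, -21))*N(-22) = (303 - (-11)*(18 - 21))*(14/5) = (303 - (-11)*(-3))*(14/5) = (303 - 1*33)*(14/5) = (303 - 33)*(14/5) = 270*(14/5) = 756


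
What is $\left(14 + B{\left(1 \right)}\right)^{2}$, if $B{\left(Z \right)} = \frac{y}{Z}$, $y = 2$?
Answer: $256$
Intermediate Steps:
$B{\left(Z \right)} = \frac{2}{Z}$
$\left(14 + B{\left(1 \right)}\right)^{2} = \left(14 + \frac{2}{1}\right)^{2} = \left(14 + 2 \cdot 1\right)^{2} = \left(14 + 2\right)^{2} = 16^{2} = 256$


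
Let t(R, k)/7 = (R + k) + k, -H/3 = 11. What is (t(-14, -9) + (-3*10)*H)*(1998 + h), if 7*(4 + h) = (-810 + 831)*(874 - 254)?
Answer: 2952164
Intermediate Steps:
H = -33 (H = -3*11 = -33)
h = 1856 (h = -4 + ((-810 + 831)*(874 - 254))/7 = -4 + (21*620)/7 = -4 + (⅐)*13020 = -4 + 1860 = 1856)
t(R, k) = 7*R + 14*k (t(R, k) = 7*((R + k) + k) = 7*(R + 2*k) = 7*R + 14*k)
(t(-14, -9) + (-3*10)*H)*(1998 + h) = ((7*(-14) + 14*(-9)) - 3*10*(-33))*(1998 + 1856) = ((-98 - 126) - 30*(-33))*3854 = (-224 + 990)*3854 = 766*3854 = 2952164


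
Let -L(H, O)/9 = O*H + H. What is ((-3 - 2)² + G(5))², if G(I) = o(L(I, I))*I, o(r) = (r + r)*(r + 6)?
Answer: 508119480625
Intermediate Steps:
L(H, O) = -9*H - 9*H*O (L(H, O) = -9*(O*H + H) = -9*(H*O + H) = -9*(H + H*O) = -9*H - 9*H*O)
o(r) = 2*r*(6 + r) (o(r) = (2*r)*(6 + r) = 2*r*(6 + r))
G(I) = -18*I²*(1 + I)*(6 - 9*I*(1 + I)) (G(I) = (2*(-9*I*(1 + I))*(6 - 9*I*(1 + I)))*I = (-18*I*(1 + I)*(6 - 9*I*(1 + I)))*I = -18*I²*(1 + I)*(6 - 9*I*(1 + I)))
((-3 - 2)² + G(5))² = ((-3 - 2)² + 54*5²*(1 + 5)*(-2 + 3*5*(1 + 5)))² = ((-5)² + 54*25*6*(-2 + 3*5*6))² = (25 + 54*25*6*(-2 + 90))² = (25 + 54*25*6*88)² = (25 + 712800)² = 712825² = 508119480625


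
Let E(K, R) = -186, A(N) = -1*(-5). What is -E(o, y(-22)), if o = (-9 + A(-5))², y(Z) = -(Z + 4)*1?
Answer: 186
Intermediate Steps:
y(Z) = -4 - Z (y(Z) = -(4 + Z)*1 = (-4 - Z)*1 = -4 - Z)
A(N) = 5
o = 16 (o = (-9 + 5)² = (-4)² = 16)
-E(o, y(-22)) = -1*(-186) = 186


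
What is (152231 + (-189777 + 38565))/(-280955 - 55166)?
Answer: -1019/336121 ≈ -0.0030316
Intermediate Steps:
(152231 + (-189777 + 38565))/(-280955 - 55166) = (152231 - 151212)/(-336121) = 1019*(-1/336121) = -1019/336121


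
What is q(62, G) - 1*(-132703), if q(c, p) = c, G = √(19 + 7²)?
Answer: 132765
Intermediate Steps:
G = 2*√17 (G = √(19 + 49) = √68 = 2*√17 ≈ 8.2462)
q(62, G) - 1*(-132703) = 62 - 1*(-132703) = 62 + 132703 = 132765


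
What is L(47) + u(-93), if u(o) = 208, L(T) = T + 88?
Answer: 343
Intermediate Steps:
L(T) = 88 + T
L(47) + u(-93) = (88 + 47) + 208 = 135 + 208 = 343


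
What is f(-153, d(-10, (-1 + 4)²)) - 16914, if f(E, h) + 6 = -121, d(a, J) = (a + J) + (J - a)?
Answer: -17041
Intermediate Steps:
d(a, J) = 2*J (d(a, J) = (J + a) + (J - a) = 2*J)
f(E, h) = -127 (f(E, h) = -6 - 121 = -127)
f(-153, d(-10, (-1 + 4)²)) - 16914 = -127 - 16914 = -17041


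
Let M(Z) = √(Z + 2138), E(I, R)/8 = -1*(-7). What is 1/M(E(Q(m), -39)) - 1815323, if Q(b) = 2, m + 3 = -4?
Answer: -1815323 + √2194/2194 ≈ -1.8153e+6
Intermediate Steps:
m = -7 (m = -3 - 4 = -7)
E(I, R) = 56 (E(I, R) = 8*(-1*(-7)) = 8*7 = 56)
M(Z) = √(2138 + Z)
1/M(E(Q(m), -39)) - 1815323 = 1/(√(2138 + 56)) - 1815323 = 1/(√2194) - 1815323 = √2194/2194 - 1815323 = -1815323 + √2194/2194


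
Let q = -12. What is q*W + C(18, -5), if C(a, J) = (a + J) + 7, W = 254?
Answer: -3028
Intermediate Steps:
C(a, J) = 7 + J + a (C(a, J) = (J + a) + 7 = 7 + J + a)
q*W + C(18, -5) = -12*254 + (7 - 5 + 18) = -3048 + 20 = -3028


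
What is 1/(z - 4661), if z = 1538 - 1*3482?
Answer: -1/6605 ≈ -0.00015140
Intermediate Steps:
z = -1944 (z = 1538 - 3482 = -1944)
1/(z - 4661) = 1/(-1944 - 4661) = 1/(-6605) = -1/6605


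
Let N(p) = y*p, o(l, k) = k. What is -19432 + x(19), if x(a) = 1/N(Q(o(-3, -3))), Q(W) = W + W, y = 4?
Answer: -466369/24 ≈ -19432.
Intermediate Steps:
Q(W) = 2*W
N(p) = 4*p
x(a) = -1/24 (x(a) = 1/(4*(2*(-3))) = 1/(4*(-6)) = 1/(-24) = -1/24)
-19432 + x(19) = -19432 - 1/24 = -466369/24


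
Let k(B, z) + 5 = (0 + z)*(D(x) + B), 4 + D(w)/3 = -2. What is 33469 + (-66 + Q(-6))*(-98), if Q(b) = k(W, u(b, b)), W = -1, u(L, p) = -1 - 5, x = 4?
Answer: 29255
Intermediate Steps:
u(L, p) = -6
D(w) = -18 (D(w) = -12 + 3*(-2) = -12 - 6 = -18)
k(B, z) = -5 + z*(-18 + B) (k(B, z) = -5 + (0 + z)*(-18 + B) = -5 + z*(-18 + B))
Q(b) = 109 (Q(b) = -5 - 18*(-6) - 1*(-6) = -5 + 108 + 6 = 109)
33469 + (-66 + Q(-6))*(-98) = 33469 + (-66 + 109)*(-98) = 33469 + 43*(-98) = 33469 - 4214 = 29255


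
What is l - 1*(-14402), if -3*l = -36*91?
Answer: 15494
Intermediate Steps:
l = 1092 (l = -(-12)*91 = -⅓*(-3276) = 1092)
l - 1*(-14402) = 1092 - 1*(-14402) = 1092 + 14402 = 15494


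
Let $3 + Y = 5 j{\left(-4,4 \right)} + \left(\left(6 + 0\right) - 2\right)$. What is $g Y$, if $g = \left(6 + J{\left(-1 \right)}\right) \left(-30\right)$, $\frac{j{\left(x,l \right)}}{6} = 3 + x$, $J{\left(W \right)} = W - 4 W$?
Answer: $7830$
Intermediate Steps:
$J{\left(W \right)} = - 3 W$
$j{\left(x,l \right)} = 18 + 6 x$ ($j{\left(x,l \right)} = 6 \left(3 + x\right) = 18 + 6 x$)
$g = -270$ ($g = \left(6 - -3\right) \left(-30\right) = \left(6 + 3\right) \left(-30\right) = 9 \left(-30\right) = -270$)
$Y = -29$ ($Y = -3 + \left(5 \left(18 + 6 \left(-4\right)\right) + \left(\left(6 + 0\right) - 2\right)\right) = -3 + \left(5 \left(18 - 24\right) + \left(6 - 2\right)\right) = -3 + \left(5 \left(-6\right) + 4\right) = -3 + \left(-30 + 4\right) = -3 - 26 = -29$)
$g Y = \left(-270\right) \left(-29\right) = 7830$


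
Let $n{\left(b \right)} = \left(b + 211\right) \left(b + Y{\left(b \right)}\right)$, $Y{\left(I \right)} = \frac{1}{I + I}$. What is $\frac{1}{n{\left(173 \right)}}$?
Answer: $\frac{173}{11492928} \approx 1.5053 \cdot 10^{-5}$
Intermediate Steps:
$Y{\left(I \right)} = \frac{1}{2 I}$
$n{\left(b \right)} = \left(211 + b\right) \left(b + \frac{1}{2 b}\right)$ ($n{\left(b \right)} = \left(b + 211\right) \left(b + \frac{1}{2 b}\right) = \left(211 + b\right) \left(b + \frac{1}{2 b}\right)$)
$\frac{1}{n{\left(173 \right)}} = \frac{1}{\frac{1}{2} + 173^{2} + 211 \cdot 173 + \frac{211}{2 \cdot 173}} = \frac{1}{\frac{1}{2} + 29929 + 36503 + \frac{211}{2} \cdot \frac{1}{173}} = \frac{1}{\frac{1}{2} + 29929 + 36503 + \frac{211}{346}} = \frac{1}{\frac{11492928}{173}} = \frac{173}{11492928}$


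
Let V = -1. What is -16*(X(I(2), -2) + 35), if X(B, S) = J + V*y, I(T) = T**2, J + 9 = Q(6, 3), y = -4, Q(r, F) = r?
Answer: -576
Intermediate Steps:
J = -3 (J = -9 + 6 = -3)
X(B, S) = 1 (X(B, S) = -3 - 1*(-4) = -3 + 4 = 1)
-16*(X(I(2), -2) + 35) = -16*(1 + 35) = -16*36 = -576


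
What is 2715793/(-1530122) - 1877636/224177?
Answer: -3481830478953/343018159594 ≈ -10.151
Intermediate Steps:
2715793/(-1530122) - 1877636/224177 = 2715793*(-1/1530122) - 1877636*1/224177 = -2715793/1530122 - 1877636/224177 = -3481830478953/343018159594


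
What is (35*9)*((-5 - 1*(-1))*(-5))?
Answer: 6300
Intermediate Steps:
(35*9)*((-5 - 1*(-1))*(-5)) = 315*((-5 + 1)*(-5)) = 315*(-4*(-5)) = 315*20 = 6300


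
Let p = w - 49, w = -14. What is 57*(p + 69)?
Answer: 342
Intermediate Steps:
p = -63 (p = -14 - 49 = -63)
57*(p + 69) = 57*(-63 + 69) = 57*6 = 342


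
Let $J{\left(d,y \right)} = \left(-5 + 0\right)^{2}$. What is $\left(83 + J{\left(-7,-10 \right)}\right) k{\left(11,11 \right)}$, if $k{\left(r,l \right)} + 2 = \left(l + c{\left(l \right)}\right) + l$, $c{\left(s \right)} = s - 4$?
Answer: $2916$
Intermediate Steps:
$c{\left(s \right)} = -4 + s$
$k{\left(r,l \right)} = -6 + 3 l$ ($k{\left(r,l \right)} = -2 + \left(\left(l + \left(-4 + l\right)\right) + l\right) = -2 + \left(\left(-4 + 2 l\right) + l\right) = -2 + \left(-4 + 3 l\right) = -6 + 3 l$)
$J{\left(d,y \right)} = 25$ ($J{\left(d,y \right)} = \left(-5\right)^{2} = 25$)
$\left(83 + J{\left(-7,-10 \right)}\right) k{\left(11,11 \right)} = \left(83 + 25\right) \left(-6 + 3 \cdot 11\right) = 108 \left(-6 + 33\right) = 108 \cdot 27 = 2916$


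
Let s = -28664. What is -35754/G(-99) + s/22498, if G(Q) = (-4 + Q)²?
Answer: -554244934/119340641 ≈ -4.6442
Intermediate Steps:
-35754/G(-99) + s/22498 = -35754/(-4 - 99)² - 28664/22498 = -35754/((-103)²) - 28664*1/22498 = -35754/10609 - 14332/11249 = -554244934/119340641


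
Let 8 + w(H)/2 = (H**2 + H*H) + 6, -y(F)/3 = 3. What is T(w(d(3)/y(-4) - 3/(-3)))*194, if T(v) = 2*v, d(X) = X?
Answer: -7760/9 ≈ -862.22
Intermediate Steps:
y(F) = -9 (y(F) = -3*3 = -9)
w(H) = -4 + 4*H**2 (w(H) = -16 + 2*((H**2 + H*H) + 6) = -16 + 2*((H**2 + H**2) + 6) = -16 + 2*(2*H**2 + 6) = -16 + 2*(6 + 2*H**2) = -16 + (12 + 4*H**2) = -4 + 4*H**2)
T(w(d(3)/y(-4) - 3/(-3)))*194 = (2*(-4 + 4*(3/(-9) - 3/(-3))**2))*194 = (2*(-4 + 4*(3*(-1/9) - 3*(-1/3))**2))*194 = (2*(-4 + 4*(-1/3 + 1)**2))*194 = (2*(-4 + 4*(2/3)**2))*194 = (2*(-4 + 4*(4/9)))*194 = (2*(-4 + 16/9))*194 = (2*(-20/9))*194 = -40/9*194 = -7760/9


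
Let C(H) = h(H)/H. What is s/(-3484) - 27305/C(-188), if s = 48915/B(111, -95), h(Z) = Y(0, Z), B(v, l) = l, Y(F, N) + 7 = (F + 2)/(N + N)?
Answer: -63883623148109/87180132 ≈ -7.3278e+5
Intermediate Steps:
Y(F, N) = -7 + (2 + F)/(2*N) (Y(F, N) = -7 + (F + 2)/(N + N) = -7 + (2 + F)/((2*N)) = -7 + (2 + F)*(1/(2*N)) = -7 + (2 + F)/(2*N))
h(Z) = (2 - 14*Z)/(2*Z) (h(Z) = (2 + 0 - 14*Z)/(2*Z) = (2 - 14*Z)/(2*Z))
s = -9783/19 (s = 48915/(-95) = 48915*(-1/95) = -9783/19 ≈ -514.89)
C(H) = (-7 + 1/H)/H
s/(-3484) - 27305/C(-188) = -9783/19/(-3484) - 27305*35344/(1 - 7*(-188)) = -9783/19*(-1/3484) - 27305*35344/(1 + 1316) = 9783/66196 - 27305/((1/35344)*1317) = 9783/66196 - 27305/1317/35344 = 9783/66196 - 27305*35344/1317 = 9783/66196 - 965067920/1317 = -63883623148109/87180132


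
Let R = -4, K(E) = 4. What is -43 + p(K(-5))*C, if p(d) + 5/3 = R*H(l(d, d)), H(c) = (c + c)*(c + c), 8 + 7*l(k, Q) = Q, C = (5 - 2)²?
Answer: -5146/49 ≈ -105.02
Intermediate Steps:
C = 9 (C = 3² = 9)
l(k, Q) = -8/7 + Q/7
H(c) = 4*c² (H(c) = (2*c)*(2*c) = 4*c²)
p(d) = -5/3 - 16*(-8/7 + d/7)²
-43 + p(K(-5))*C = -43 + (-5/3 - 16*(-8 + 4)²/49)*9 = -43 + (-5/3 - 16/49*(-4)²)*9 = -43 + (-5/3 - 16/49*16)*9 = -43 + (-5/3 - 256/49)*9 = -43 - 1013/147*9 = -43 - 3039/49 = -5146/49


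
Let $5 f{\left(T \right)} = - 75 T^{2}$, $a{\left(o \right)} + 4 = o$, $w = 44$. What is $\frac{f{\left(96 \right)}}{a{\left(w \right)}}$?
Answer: $-3456$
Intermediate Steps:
$a{\left(o \right)} = -4 + o$
$f{\left(T \right)} = - 15 T^{2}$ ($f{\left(T \right)} = \frac{\left(-75\right) T^{2}}{5} = - 15 T^{2}$)
$\frac{f{\left(96 \right)}}{a{\left(w \right)}} = \frac{\left(-15\right) 96^{2}}{-4 + 44} = \frac{\left(-15\right) 9216}{40} = \left(-138240\right) \frac{1}{40} = -3456$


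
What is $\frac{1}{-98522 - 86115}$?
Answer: $- \frac{1}{184637} \approx -5.416 \cdot 10^{-6}$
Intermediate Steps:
$\frac{1}{-98522 - 86115} = \frac{1}{-184637} = - \frac{1}{184637}$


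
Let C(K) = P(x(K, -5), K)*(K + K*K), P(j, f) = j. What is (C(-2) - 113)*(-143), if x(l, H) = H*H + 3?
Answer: 8151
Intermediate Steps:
x(l, H) = 3 + H² (x(l, H) = H² + 3 = 3 + H²)
C(K) = 28*K + 28*K² (C(K) = (3 + (-5)²)*(K + K*K) = (3 + 25)*(K + K²) = 28*(K + K²) = 28*K + 28*K²)
(C(-2) - 113)*(-143) = (28*(-2)*(1 - 2) - 113)*(-143) = (28*(-2)*(-1) - 113)*(-143) = (56 - 113)*(-143) = -57*(-143) = 8151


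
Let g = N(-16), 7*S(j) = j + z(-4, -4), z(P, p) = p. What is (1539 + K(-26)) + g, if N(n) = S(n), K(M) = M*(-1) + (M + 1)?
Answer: 10760/7 ≈ 1537.1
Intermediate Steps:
S(j) = -4/7 + j/7 (S(j) = (j - 4)/7 = (-4 + j)/7 = -4/7 + j/7)
K(M) = 1 (K(M) = -M + (1 + M) = 1)
N(n) = -4/7 + n/7
g = -20/7 (g = -4/7 + (⅐)*(-16) = -4/7 - 16/7 = -20/7 ≈ -2.8571)
(1539 + K(-26)) + g = (1539 + 1) - 20/7 = 1540 - 20/7 = 10760/7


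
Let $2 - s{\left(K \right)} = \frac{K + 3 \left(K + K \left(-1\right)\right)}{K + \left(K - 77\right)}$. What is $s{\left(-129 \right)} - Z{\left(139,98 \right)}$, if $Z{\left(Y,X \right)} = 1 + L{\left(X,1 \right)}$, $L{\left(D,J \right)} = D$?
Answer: $- \frac{32624}{335} \approx -97.385$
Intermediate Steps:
$s{\left(K \right)} = 2 - \frac{K}{-77 + 2 K}$ ($s{\left(K \right)} = 2 - \frac{K + 3 \left(K + K \left(-1\right)\right)}{K + \left(K - 77\right)} = 2 - \frac{K + 3 \left(K - K\right)}{K + \left(-77 + K\right)} = 2 - \frac{K + 3 \cdot 0}{-77 + 2 K} = 2 - \frac{K + 0}{-77 + 2 K} = 2 - \frac{K}{-77 + 2 K}$)
$Z{\left(Y,X \right)} = 1 + X$
$s{\left(-129 \right)} - Z{\left(139,98 \right)} = \frac{-154 + 3 \left(-129\right)}{-77 + 2 \left(-129\right)} - \left(1 + 98\right) = \frac{-154 - 387}{-77 - 258} - 99 = \frac{1}{-335} \left(-541\right) - 99 = \left(- \frac{1}{335}\right) \left(-541\right) - 99 = \frac{541}{335} - 99 = - \frac{32624}{335}$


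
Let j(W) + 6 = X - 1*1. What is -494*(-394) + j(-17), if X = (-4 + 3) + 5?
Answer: 194633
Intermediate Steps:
X = 4 (X = -1 + 5 = 4)
j(W) = -3 (j(W) = -6 + (4 - 1*1) = -6 + (4 - 1) = -6 + 3 = -3)
-494*(-394) + j(-17) = -494*(-394) - 3 = 194636 - 3 = 194633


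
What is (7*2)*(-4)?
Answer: -56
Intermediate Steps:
(7*2)*(-4) = 14*(-4) = -56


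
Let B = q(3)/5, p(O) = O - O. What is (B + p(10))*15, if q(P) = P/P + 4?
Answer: 15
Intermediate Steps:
p(O) = 0
q(P) = 5 (q(P) = 1 + 4 = 5)
B = 1 (B = 5/5 = 5*(1/5) = 1)
(B + p(10))*15 = (1 + 0)*15 = 1*15 = 15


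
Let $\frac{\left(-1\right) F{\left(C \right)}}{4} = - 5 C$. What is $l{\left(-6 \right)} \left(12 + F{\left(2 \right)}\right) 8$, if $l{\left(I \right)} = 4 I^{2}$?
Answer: $59904$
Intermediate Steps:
$F{\left(C \right)} = 20 C$ ($F{\left(C \right)} = - 4 \left(- 5 C\right) = 20 C$)
$l{\left(-6 \right)} \left(12 + F{\left(2 \right)}\right) 8 = 4 \left(-6\right)^{2} \left(12 + 20 \cdot 2\right) 8 = 4 \cdot 36 \left(12 + 40\right) 8 = 144 \cdot 52 \cdot 8 = 7488 \cdot 8 = 59904$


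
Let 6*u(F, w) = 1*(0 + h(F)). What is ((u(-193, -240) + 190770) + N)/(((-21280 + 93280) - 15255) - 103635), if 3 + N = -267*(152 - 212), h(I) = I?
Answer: -1240529/281340 ≈ -4.4094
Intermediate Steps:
u(F, w) = F/6 (u(F, w) = (1*(0 + F))/6 = (1*F)/6 = F/6)
N = 16017 (N = -3 - 267*(152 - 212) = -3 - 267*(-60) = -3 + 16020 = 16017)
((u(-193, -240) + 190770) + N)/(((-21280 + 93280) - 15255) - 103635) = (((⅙)*(-193) + 190770) + 16017)/(((-21280 + 93280) - 15255) - 103635) = ((-193/6 + 190770) + 16017)/((72000 - 15255) - 103635) = (1144427/6 + 16017)/(56745 - 103635) = (1240529/6)/(-46890) = (1240529/6)*(-1/46890) = -1240529/281340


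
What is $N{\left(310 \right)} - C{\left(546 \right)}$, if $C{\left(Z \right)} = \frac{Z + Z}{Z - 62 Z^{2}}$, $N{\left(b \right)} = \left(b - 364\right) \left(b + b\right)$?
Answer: $- \frac{1133331478}{33851} \approx -33480.0$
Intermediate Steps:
$N{\left(b \right)} = 2 b \left(-364 + b\right)$ ($N{\left(b \right)} = \left(-364 + b\right) 2 b = 2 b \left(-364 + b\right)$)
$C{\left(Z \right)} = \frac{2 Z}{Z - 62 Z^{2}}$
$N{\left(310 \right)} - C{\left(546 \right)} = 2 \cdot 310 \left(-364 + 310\right) - - \frac{2}{-1 + 62 \cdot 546} = 2 \cdot 310 \left(-54\right) - - \frac{2}{-1 + 33852} = -33480 - - \frac{2}{33851} = -33480 + \frac{2}{33851} = - \frac{1133331478}{33851}$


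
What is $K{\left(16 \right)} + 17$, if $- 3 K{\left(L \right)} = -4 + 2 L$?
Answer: $\frac{23}{3} \approx 7.6667$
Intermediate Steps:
$K{\left(L \right)} = \frac{4}{3} - \frac{2 L}{3}$ ($K{\left(L \right)} = - \frac{-4 + 2 L}{3} = \frac{4}{3} - \frac{2 L}{3}$)
$K{\left(16 \right)} + 17 = \left(\frac{4}{3} - \frac{32}{3}\right) + 17 = - \frac{28}{3} + 17 = \frac{23}{3}$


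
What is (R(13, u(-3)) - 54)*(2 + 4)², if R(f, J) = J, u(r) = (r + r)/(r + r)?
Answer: -1908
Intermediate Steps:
u(r) = 1 (u(r) = (2*r)/((2*r)) = (2*r)*(1/(2*r)) = 1)
(R(13, u(-3)) - 54)*(2 + 4)² = (1 - 54)*(2 + 4)² = -53*6² = -53*36 = -1908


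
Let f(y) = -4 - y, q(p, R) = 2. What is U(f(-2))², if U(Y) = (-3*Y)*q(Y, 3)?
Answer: 144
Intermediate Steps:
U(Y) = -6*Y (U(Y) = -3*Y*2 = -6*Y)
U(f(-2))² = (-6*(-4 - 1*(-2)))² = (-6*(-4 + 2))² = (-6*(-2))² = 12² = 144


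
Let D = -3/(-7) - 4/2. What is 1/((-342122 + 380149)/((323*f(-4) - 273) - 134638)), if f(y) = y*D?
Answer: -930165/266189 ≈ -3.4944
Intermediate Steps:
D = -11/7 (D = -3*(-⅐) - 4*½ = 3/7 - 2 = -11/7 ≈ -1.5714)
f(y) = -11*y/7 (f(y) = y*(-11/7) = -11*y/7)
1/((-342122 + 380149)/((323*f(-4) - 273) - 134638)) = 1/((-342122 + 380149)/((323*(-11/7*(-4)) - 273) - 134638)) = 1/(38027/((323*(44/7) - 273) - 134638)) = 1/(38027/((14212/7 - 273) - 134638)) = 1/(38027/(12301/7 - 134638)) = 1/(38027/(-930165/7)) = 1/(38027*(-7/930165)) = 1/(-266189/930165) = -930165/266189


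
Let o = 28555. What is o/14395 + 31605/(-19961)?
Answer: 23006476/57467719 ≈ 0.40034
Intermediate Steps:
o/14395 + 31605/(-19961) = 28555/14395 + 31605/(-19961) = 28555*(1/14395) + 31605*(-1/19961) = 5711/2879 - 31605/19961 = 23006476/57467719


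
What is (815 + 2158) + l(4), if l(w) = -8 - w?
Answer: 2961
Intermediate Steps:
(815 + 2158) + l(4) = (815 + 2158) + (-8 - 1*4) = 2973 + (-8 - 4) = 2973 - 12 = 2961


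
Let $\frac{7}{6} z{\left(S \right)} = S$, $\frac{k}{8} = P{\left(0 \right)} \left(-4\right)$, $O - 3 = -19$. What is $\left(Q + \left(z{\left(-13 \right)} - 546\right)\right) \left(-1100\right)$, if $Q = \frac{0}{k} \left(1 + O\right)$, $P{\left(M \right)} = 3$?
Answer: $\frac{4290000}{7} \approx 6.1286 \cdot 10^{5}$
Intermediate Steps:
$O = -16$ ($O = 3 - 19 = -16$)
$k = -96$ ($k = 8 \cdot 3 \left(-4\right) = 8 \left(-12\right) = -96$)
$z{\left(S \right)} = \frac{6 S}{7}$
$Q = 0$ ($Q = \frac{0}{-96} \left(1 - 16\right) = 0 \left(- \frac{1}{96}\right) \left(-15\right) = 0 \left(-15\right) = 0$)
$\left(Q + \left(z{\left(-13 \right)} - 546\right)\right) \left(-1100\right) = \left(0 + \left(\frac{6}{7} \left(-13\right) - 546\right)\right) \left(-1100\right) = \left(0 - \frac{3900}{7}\right) \left(-1100\right) = \left(- \frac{3900}{7}\right) \left(-1100\right) = \frac{4290000}{7}$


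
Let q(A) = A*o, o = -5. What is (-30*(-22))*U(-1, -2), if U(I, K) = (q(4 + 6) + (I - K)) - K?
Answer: -31020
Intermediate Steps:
q(A) = -5*A (q(A) = A*(-5) = -5*A)
U(I, K) = -50 + I - 2*K (U(I, K) = (-5*(4 + 6) + (I - K)) - K = (-5*10 + (I - K)) - K = (-50 + (I - K)) - K = (-50 + I - K) - K = -50 + I - 2*K)
(-30*(-22))*U(-1, -2) = (-30*(-22))*(-50 - 1 - 2*(-2)) = 660*(-50 - 1 + 4) = 660*(-47) = -31020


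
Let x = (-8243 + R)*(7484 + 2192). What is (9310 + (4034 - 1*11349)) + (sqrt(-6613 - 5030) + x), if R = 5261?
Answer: -28851837 + I*sqrt(11643) ≈ -2.8852e+7 + 107.9*I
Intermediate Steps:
x = -28853832 (x = (-8243 + 5261)*(7484 + 2192) = -2982*9676 = -28853832)
(9310 + (4034 - 1*11349)) + (sqrt(-6613 - 5030) + x) = (9310 + (4034 - 1*11349)) + (sqrt(-6613 - 5030) - 28853832) = (9310 + (4034 - 11349)) + (sqrt(-11643) - 28853832) = (9310 - 7315) + (I*sqrt(11643) - 28853832) = 1995 + (-28853832 + I*sqrt(11643)) = -28851837 + I*sqrt(11643)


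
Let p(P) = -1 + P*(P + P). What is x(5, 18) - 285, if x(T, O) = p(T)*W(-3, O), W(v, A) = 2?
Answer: -187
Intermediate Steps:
p(P) = -1 + 2*P² (p(P) = -1 + P*(2*P) = -1 + 2*P²)
x(T, O) = -2 + 4*T² (x(T, O) = (-1 + 2*T²)*2 = -2 + 4*T²)
x(5, 18) - 285 = (-2 + 4*5²) - 285 = (-2 + 4*25) - 285 = (-2 + 100) - 285 = 98 - 285 = -187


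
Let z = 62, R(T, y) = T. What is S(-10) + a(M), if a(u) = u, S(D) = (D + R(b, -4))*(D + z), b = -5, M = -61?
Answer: -841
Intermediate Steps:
S(D) = (-5 + D)*(62 + D) (S(D) = (D - 5)*(D + 62) = (-5 + D)*(62 + D))
S(-10) + a(M) = (-310 + (-10)**2 + 57*(-10)) - 61 = (-310 + 100 - 570) - 61 = -780 - 61 = -841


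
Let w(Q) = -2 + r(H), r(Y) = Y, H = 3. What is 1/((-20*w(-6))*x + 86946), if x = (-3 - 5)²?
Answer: 1/85666 ≈ 1.1673e-5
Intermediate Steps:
w(Q) = 1 (w(Q) = -2 + 3 = 1)
x = 64 (x = (-8)² = 64)
1/((-20*w(-6))*x + 86946) = 1/(-20*1*64 + 86946) = 1/(-20*64 + 86946) = 1/(-1280 + 86946) = 1/85666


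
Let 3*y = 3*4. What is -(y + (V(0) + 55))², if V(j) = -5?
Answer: -2916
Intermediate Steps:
y = 4 (y = (3*4)/3 = (⅓)*12 = 4)
-(y + (V(0) + 55))² = -(4 + (-5 + 55))² = -(4 + 50)² = -1*54² = -1*2916 = -2916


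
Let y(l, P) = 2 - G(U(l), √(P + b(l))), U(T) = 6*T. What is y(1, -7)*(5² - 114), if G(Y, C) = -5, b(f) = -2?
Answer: -623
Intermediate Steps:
y(l, P) = 7 (y(l, P) = 2 - 1*(-5) = 2 + 5 = 7)
y(1, -7)*(5² - 114) = 7*(5² - 114) = 7*(25 - 114) = 7*(-89) = -623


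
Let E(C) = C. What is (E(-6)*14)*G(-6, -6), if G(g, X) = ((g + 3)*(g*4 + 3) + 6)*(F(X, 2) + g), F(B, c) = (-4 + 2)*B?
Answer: -34776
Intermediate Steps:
F(B, c) = -2*B
G(g, X) = (6 + (3 + g)*(3 + 4*g))*(g - 2*X) (G(g, X) = ((g + 3)*(g*4 + 3) + 6)*(-2*X + g) = ((3 + g)*(4*g + 3) + 6)*(g - 2*X) = ((3 + g)*(3 + 4*g) + 6)*(g - 2*X) = (6 + (3 + g)*(3 + 4*g))*(g - 2*X))
(E(-6)*14)*G(-6, -6) = (-6*14)*(-30*(-6) + 4*(-6)³ + 15*(-6) + 15*(-6)² - 30*(-6)*(-6) - 8*(-6)*(-6)²) = -84*(180 + 4*(-216) - 90 + 15*36 - 1080 - 8*(-6)*36) = -84*(180 - 864 - 90 + 540 - 1080 + 1728) = -84*414 = -34776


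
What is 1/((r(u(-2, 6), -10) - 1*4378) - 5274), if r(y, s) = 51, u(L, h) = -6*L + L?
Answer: -1/9601 ≈ -0.00010416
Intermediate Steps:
u(L, h) = -5*L
1/((r(u(-2, 6), -10) - 1*4378) - 5274) = 1/((51 - 1*4378) - 5274) = 1/((51 - 4378) - 5274) = 1/(-4327 - 5274) = 1/(-9601) = -1/9601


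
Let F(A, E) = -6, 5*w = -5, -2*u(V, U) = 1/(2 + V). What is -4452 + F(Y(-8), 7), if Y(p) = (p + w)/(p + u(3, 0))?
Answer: -4458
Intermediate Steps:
u(V, U) = -1/(2*(2 + V))
w = -1 (w = (⅕)*(-5) = -1)
Y(p) = (-1 + p)/(-⅒ + p) (Y(p) = (p - 1)/(p - 1/(4 + 2*3)) = (-1 + p)/(p - 1/(4 + 6)) = (-1 + p)/(p - 1/10) = (-1 + p)/(p - 1*⅒) = (-1 + p)/(p - ⅒) = (-1 + p)/(-⅒ + p))
-4452 + F(Y(-8), 7) = -4452 - 6 = -4458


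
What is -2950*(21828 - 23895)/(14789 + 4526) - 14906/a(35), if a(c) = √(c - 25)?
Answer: 1219530/3863 - 7453*√10/5 ≈ -4398.0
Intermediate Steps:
a(c) = √(-25 + c)
-2950*(21828 - 23895)/(14789 + 4526) - 14906/a(35) = -2950*(21828 - 23895)/(14789 + 4526) - 14906/√(-25 + 35) = -2950/(19315/(-2067)) - 14906*√10/10 = -2950/(19315*(-1/2067)) - 7453*√10/5 = -2950/(-19315/2067) - 7453*√10/5 = -2950*(-2067/19315) - 7453*√10/5 = 1219530/3863 - 7453*√10/5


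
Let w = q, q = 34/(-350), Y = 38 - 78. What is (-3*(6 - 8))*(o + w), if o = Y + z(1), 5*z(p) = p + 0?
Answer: -41892/175 ≈ -239.38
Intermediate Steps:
Y = -40
z(p) = p/5 (z(p) = (p + 0)/5 = p/5)
q = -17/175 (q = 34*(-1/350) = -17/175 ≈ -0.097143)
o = -199/5 (o = -40 + (⅕)*1 = -40 + ⅕ = -199/5 ≈ -39.800)
w = -17/175 ≈ -0.097143
(-3*(6 - 8))*(o + w) = (-3*(6 - 8))*(-199/5 - 17/175) = -3*(-2)*(-6982/175) = 6*(-6982/175) = -41892/175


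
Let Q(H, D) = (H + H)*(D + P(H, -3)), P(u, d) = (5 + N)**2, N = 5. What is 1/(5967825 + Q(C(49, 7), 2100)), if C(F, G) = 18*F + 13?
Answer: 1/9905825 ≈ 1.0095e-7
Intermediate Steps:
C(F, G) = 13 + 18*F
P(u, d) = 100 (P(u, d) = (5 + 5)**2 = 10**2 = 100)
Q(H, D) = 2*H*(100 + D) (Q(H, D) = (H + H)*(D + 100) = (2*H)*(100 + D) = 2*H*(100 + D))
1/(5967825 + Q(C(49, 7), 2100)) = 1/(5967825 + 2*(13 + 18*49)*(100 + 2100)) = 1/(5967825 + 2*(13 + 882)*2200) = 1/(5967825 + 2*895*2200) = 1/(5967825 + 3938000) = 1/9905825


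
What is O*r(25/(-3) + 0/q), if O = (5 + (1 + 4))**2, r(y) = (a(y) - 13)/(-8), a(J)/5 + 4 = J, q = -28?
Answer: 2800/3 ≈ 933.33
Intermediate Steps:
a(J) = -20 + 5*J
r(y) = 33/8 - 5*y/8 (r(y) = ((-20 + 5*y) - 13)/(-8) = (-33 + 5*y)*(-1/8) = 33/8 - 5*y/8)
O = 100 (O = (5 + 5)**2 = 10**2 = 100)
O*r(25/(-3) + 0/q) = 100*(33/8 - 5*(25/(-3) + 0/(-28))/8) = 100*(33/8 - 5*(25*(-1/3) + 0*(-1/28))/8) = 100*(33/8 - 5*(-25/3 + 0)/8) = 100*(33/8 - 5/8*(-25/3)) = 100*(33/8 + 125/24) = 100*(28/3) = 2800/3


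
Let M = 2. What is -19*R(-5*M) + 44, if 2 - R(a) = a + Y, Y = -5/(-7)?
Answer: -1193/7 ≈ -170.43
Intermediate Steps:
Y = 5/7 (Y = -5*(-1/7) = 5/7 ≈ 0.71429)
R(a) = 9/7 - a (R(a) = 2 - (a + 5/7) = 2 - (5/7 + a) = 2 + (-5/7 - a) = 9/7 - a)
-19*R(-5*M) + 44 = -19*(9/7 - (-5)*2) + 44 = -19*(9/7 - 1*(-10)) + 44 = -19*(9/7 + 10) + 44 = -19*79/7 + 44 = -1501/7 + 44 = -1193/7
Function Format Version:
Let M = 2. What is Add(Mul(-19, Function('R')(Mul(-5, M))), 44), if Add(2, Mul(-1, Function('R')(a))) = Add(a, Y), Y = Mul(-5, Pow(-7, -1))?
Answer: Rational(-1193, 7) ≈ -170.43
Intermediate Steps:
Y = Rational(5, 7) (Y = Mul(-5, Rational(-1, 7)) = Rational(5, 7) ≈ 0.71429)
Function('R')(a) = Add(Rational(9, 7), Mul(-1, a)) (Function('R')(a) = Add(2, Mul(-1, Add(a, Rational(5, 7)))) = Add(2, Mul(-1, Add(Rational(5, 7), a))) = Add(2, Add(Rational(-5, 7), Mul(-1, a))) = Add(Rational(9, 7), Mul(-1, a)))
Add(Mul(-19, Function('R')(Mul(-5, M))), 44) = Add(Mul(-19, Add(Rational(9, 7), Mul(-1, Mul(-5, 2)))), 44) = Add(Mul(-19, Add(Rational(9, 7), Mul(-1, -10))), 44) = Add(Mul(-19, Add(Rational(9, 7), 10)), 44) = Add(Mul(-19, Rational(79, 7)), 44) = Add(Rational(-1501, 7), 44) = Rational(-1193, 7)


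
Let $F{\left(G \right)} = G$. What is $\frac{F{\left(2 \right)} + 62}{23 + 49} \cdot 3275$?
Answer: $\frac{26200}{9} \approx 2911.1$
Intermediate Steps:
$\frac{F{\left(2 \right)} + 62}{23 + 49} \cdot 3275 = \frac{2 + 62}{23 + 49} \cdot 3275 = \frac{64}{72} \cdot 3275 = 64 \cdot \frac{1}{72} \cdot 3275 = \frac{8}{9} \cdot 3275 = \frac{26200}{9}$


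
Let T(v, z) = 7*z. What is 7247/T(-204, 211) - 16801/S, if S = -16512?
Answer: 144477541/24388224 ≈ 5.9241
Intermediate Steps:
7247/T(-204, 211) - 16801/S = 7247/((7*211)) - 16801/(-16512) = 7247/1477 - 16801*(-1/16512) = 7247*(1/1477) + 16801/16512 = 7247/1477 + 16801/16512 = 144477541/24388224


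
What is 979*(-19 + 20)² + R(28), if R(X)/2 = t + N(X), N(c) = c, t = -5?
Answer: 1025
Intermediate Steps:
R(X) = -10 + 2*X (R(X) = 2*(-5 + X) = -10 + 2*X)
979*(-19 + 20)² + R(28) = 979*(-19 + 20)² + (-10 + 2*28) = 979*1² + (-10 + 56) = 979*1 + 46 = 979 + 46 = 1025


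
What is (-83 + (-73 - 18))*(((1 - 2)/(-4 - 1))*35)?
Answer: -1218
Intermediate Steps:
(-83 + (-73 - 18))*(((1 - 2)/(-4 - 1))*35) = (-83 - 91)*(-1/(-5)*35) = -174*(-1*(-1/5))*35 = -174*35/5 = -174*7 = -1218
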